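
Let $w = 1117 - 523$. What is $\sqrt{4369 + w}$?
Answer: $\sqrt{4963} \approx 70.449$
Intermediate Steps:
$w = 594$ ($w = 1117 - 523 = 594$)
$\sqrt{4369 + w} = \sqrt{4369 + 594} = \sqrt{4963}$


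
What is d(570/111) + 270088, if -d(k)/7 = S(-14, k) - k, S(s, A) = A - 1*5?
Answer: 270123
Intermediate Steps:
S(s, A) = -5 + A (S(s, A) = A - 5 = -5 + A)
d(k) = 35 (d(k) = -7*((-5 + k) - k) = -7*(-5) = 35)
d(570/111) + 270088 = 35 + 270088 = 270123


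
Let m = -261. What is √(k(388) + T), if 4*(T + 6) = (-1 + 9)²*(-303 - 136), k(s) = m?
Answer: I*√7291 ≈ 85.387*I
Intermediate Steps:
k(s) = -261
T = -7030 (T = -6 + ((-1 + 9)²*(-303 - 136))/4 = -6 + (8²*(-439))/4 = -6 + (64*(-439))/4 = -6 + (¼)*(-28096) = -6 - 7024 = -7030)
√(k(388) + T) = √(-261 - 7030) = √(-7291) = I*√7291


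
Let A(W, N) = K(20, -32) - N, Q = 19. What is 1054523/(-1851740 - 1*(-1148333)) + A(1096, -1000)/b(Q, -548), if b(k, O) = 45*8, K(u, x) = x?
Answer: 12552904/10551105 ≈ 1.1897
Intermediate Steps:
A(W, N) = -32 - N
b(k, O) = 360
1054523/(-1851740 - 1*(-1148333)) + A(1096, -1000)/b(Q, -548) = 1054523/(-1851740 - 1*(-1148333)) + (-32 - 1*(-1000))/360 = 1054523/(-1851740 + 1148333) + (-32 + 1000)*(1/360) = 1054523/(-703407) + 968*(1/360) = 1054523*(-1/703407) + 121/45 = -1054523/703407 + 121/45 = 12552904/10551105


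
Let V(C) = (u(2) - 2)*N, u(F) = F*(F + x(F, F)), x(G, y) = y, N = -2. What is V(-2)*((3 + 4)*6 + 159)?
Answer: -2412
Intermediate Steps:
u(F) = 2*F² (u(F) = F*(F + F) = F*(2*F) = 2*F²)
V(C) = -12 (V(C) = (2*2² - 2)*(-2) = (2*4 - 2)*(-2) = (8 - 2)*(-2) = 6*(-2) = -12)
V(-2)*((3 + 4)*6 + 159) = -12*((3 + 4)*6 + 159) = -12*(7*6 + 159) = -12*(42 + 159) = -12*201 = -2412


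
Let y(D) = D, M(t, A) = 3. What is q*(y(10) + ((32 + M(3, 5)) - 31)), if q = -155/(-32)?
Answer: 1085/16 ≈ 67.813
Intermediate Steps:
q = 155/32 (q = -155*(-1/32) = 155/32 ≈ 4.8438)
q*(y(10) + ((32 + M(3, 5)) - 31)) = 155*(10 + ((32 + 3) - 31))/32 = 155*(10 + (35 - 31))/32 = 155*(10 + 4)/32 = (155/32)*14 = 1085/16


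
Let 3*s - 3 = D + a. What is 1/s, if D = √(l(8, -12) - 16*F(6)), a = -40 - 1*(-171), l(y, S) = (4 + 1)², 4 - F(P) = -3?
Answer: 402/18043 - 3*I*√87/18043 ≈ 0.02228 - 0.0015509*I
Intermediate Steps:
F(P) = 7 (F(P) = 4 - 1*(-3) = 4 + 3 = 7)
l(y, S) = 25 (l(y, S) = 5² = 25)
a = 131 (a = -40 + 171 = 131)
D = I*√87 (D = √(25 - 16*7) = √(25 - 112) = √(-87) = I*√87 ≈ 9.3274*I)
s = 134/3 + I*√87/3 (s = 1 + (I*√87 + 131)/3 = 1 + (131 + I*√87)/3 = 1 + (131/3 + I*√87/3) = 134/3 + I*√87/3 ≈ 44.667 + 3.1091*I)
1/s = 1/(134/3 + I*√87/3)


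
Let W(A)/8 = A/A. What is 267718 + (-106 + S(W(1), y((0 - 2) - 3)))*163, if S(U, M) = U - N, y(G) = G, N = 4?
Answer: 251092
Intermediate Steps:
W(A) = 8 (W(A) = 8*(A/A) = 8*1 = 8)
S(U, M) = -4 + U (S(U, M) = U - 1*4 = U - 4 = -4 + U)
267718 + (-106 + S(W(1), y((0 - 2) - 3)))*163 = 267718 + (-106 + (-4 + 8))*163 = 267718 + (-106 + 4)*163 = 267718 - 102*163 = 267718 - 16626 = 251092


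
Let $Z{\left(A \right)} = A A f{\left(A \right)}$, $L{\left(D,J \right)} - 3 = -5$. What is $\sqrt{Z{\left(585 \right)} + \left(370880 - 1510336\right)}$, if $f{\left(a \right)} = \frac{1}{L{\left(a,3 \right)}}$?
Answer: $\frac{i \sqrt{5242274}}{2} \approx 1144.8 i$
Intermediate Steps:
$L{\left(D,J \right)} = -2$ ($L{\left(D,J \right)} = 3 - 5 = -2$)
$f{\left(a \right)} = - \frac{1}{2}$ ($f{\left(a \right)} = \frac{1}{-2} = - \frac{1}{2}$)
$Z{\left(A \right)} = - \frac{A^{2}}{2}$ ($Z{\left(A \right)} = A A \left(- \frac{1}{2}\right) = A^{2} \left(- \frac{1}{2}\right) = - \frac{A^{2}}{2}$)
$\sqrt{Z{\left(585 \right)} + \left(370880 - 1510336\right)} = \sqrt{- \frac{585^{2}}{2} + \left(370880 - 1510336\right)} = \sqrt{\left(- \frac{1}{2}\right) 342225 - 1139456} = \sqrt{- \frac{342225}{2} - 1139456} = \sqrt{- \frac{2621137}{2}} = \frac{i \sqrt{5242274}}{2}$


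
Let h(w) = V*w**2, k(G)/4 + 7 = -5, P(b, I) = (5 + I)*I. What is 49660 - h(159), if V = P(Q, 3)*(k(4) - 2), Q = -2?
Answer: 30386860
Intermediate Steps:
P(b, I) = I*(5 + I)
k(G) = -48 (k(G) = -28 + 4*(-5) = -28 - 20 = -48)
V = -1200 (V = (3*(5 + 3))*(-48 - 2) = (3*8)*(-50) = 24*(-50) = -1200)
h(w) = -1200*w**2
49660 - h(159) = 49660 - (-1200)*159**2 = 49660 - (-1200)*25281 = 49660 - 1*(-30337200) = 49660 + 30337200 = 30386860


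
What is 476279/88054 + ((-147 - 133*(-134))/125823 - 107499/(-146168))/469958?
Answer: 2058272987525589677303/380531384317884324624 ≈ 5.4089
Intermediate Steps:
476279/88054 + ((-147 - 133*(-134))/125823 - 107499/(-146168))/469958 = 476279*(1/88054) + ((-147 + 17822)*(1/125823) - 107499*(-1/146168))*(1/469958) = 476279/88054 + (17675*(1/125823) + 107499/146168)*(1/469958) = 476279/88054 + (17675/125823 + 107499/146168)*(1/469958) = 476279/88054 + (16109366077/18391296264)*(1/469958) = 476279/88054 + 16109366077/8643136809636912 = 2058272987525589677303/380531384317884324624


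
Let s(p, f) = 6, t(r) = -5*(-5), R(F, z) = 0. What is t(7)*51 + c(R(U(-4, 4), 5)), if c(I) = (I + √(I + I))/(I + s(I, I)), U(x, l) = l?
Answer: 1275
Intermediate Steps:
t(r) = 25
c(I) = (I + √2*√I)/(6 + I) (c(I) = (I + √(I + I))/(I + 6) = (I + √(2*I))/(6 + I) = (I + √2*√I)/(6 + I))
t(7)*51 + c(R(U(-4, 4), 5)) = 25*51 + (0 + √2*√0)/(6 + 0) = 1275 + (0 + √2*0)/6 = 1275 + (0 + 0)/6 = 1275 + (⅙)*0 = 1275 + 0 = 1275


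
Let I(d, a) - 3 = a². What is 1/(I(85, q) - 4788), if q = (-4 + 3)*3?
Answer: -1/4776 ≈ -0.00020938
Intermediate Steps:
q = -3 (q = -1*3 = -3)
I(d, a) = 3 + a²
1/(I(85, q) - 4788) = 1/((3 + (-3)²) - 4788) = 1/((3 + 9) - 4788) = 1/(12 - 4788) = 1/(-4776) = -1/4776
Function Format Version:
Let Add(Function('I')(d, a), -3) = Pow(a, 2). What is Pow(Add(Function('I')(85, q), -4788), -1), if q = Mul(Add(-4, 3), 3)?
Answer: Rational(-1, 4776) ≈ -0.00020938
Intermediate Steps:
q = -3 (q = Mul(-1, 3) = -3)
Function('I')(d, a) = Add(3, Pow(a, 2))
Pow(Add(Function('I')(85, q), -4788), -1) = Pow(Add(Add(3, Pow(-3, 2)), -4788), -1) = Pow(Add(Add(3, 9), -4788), -1) = Pow(Add(12, -4788), -1) = Pow(-4776, -1) = Rational(-1, 4776)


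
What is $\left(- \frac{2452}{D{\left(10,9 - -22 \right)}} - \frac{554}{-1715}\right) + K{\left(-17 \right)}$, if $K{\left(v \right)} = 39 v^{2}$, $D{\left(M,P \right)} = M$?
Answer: $\frac{18909801}{1715} \approx 11026.0$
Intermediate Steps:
$\left(- \frac{2452}{D{\left(10,9 - -22 \right)}} - \frac{554}{-1715}\right) + K{\left(-17 \right)} = \left(- \frac{2452}{10} - \frac{554}{-1715}\right) + 39 \left(-17\right)^{2} = \left(\left(-2452\right) \frac{1}{10} - - \frac{554}{1715}\right) + 39 \cdot 289 = \left(- \frac{1226}{5} + \frac{554}{1715}\right) + 11271 = - \frac{419964}{1715} + 11271 = \frac{18909801}{1715}$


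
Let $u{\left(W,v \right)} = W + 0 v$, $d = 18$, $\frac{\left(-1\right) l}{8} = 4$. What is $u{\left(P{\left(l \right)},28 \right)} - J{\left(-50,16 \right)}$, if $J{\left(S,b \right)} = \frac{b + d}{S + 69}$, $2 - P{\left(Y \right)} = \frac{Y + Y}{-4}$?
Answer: $- \frac{300}{19} \approx -15.789$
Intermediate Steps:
$l = -32$ ($l = \left(-8\right) 4 = -32$)
$P{\left(Y \right)} = 2 + \frac{Y}{2}$ ($P{\left(Y \right)} = 2 - \frac{Y + Y}{-4} = 2 - 2 Y \left(- \frac{1}{4}\right) = 2 - - \frac{Y}{2} = 2 + \frac{Y}{2}$)
$J{\left(S,b \right)} = \frac{18 + b}{69 + S}$ ($J{\left(S,b \right)} = \frac{b + 18}{S + 69} = \frac{18 + b}{69 + S}$)
$u{\left(W,v \right)} = W$ ($u{\left(W,v \right)} = W + 0 = W$)
$u{\left(P{\left(l \right)},28 \right)} - J{\left(-50,16 \right)} = \left(2 + \frac{1}{2} \left(-32\right)\right) - \frac{18 + 16}{69 - 50} = \left(2 - 16\right) - \frac{1}{19} \cdot 34 = -14 - \frac{1}{19} \cdot 34 = -14 - \frac{34}{19} = - \frac{300}{19}$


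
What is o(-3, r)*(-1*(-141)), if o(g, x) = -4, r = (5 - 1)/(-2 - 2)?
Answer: -564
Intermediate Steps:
r = -1 (r = 4/(-4) = 4*(-1/4) = -1)
o(-3, r)*(-1*(-141)) = -(-4)*(-141) = -4*141 = -564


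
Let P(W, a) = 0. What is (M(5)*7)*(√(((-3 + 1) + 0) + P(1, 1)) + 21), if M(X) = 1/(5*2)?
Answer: 147/10 + 7*I*√2/10 ≈ 14.7 + 0.98995*I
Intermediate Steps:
M(X) = ⅒ (M(X) = 1/10 = ⅒)
(M(5)*7)*(√(((-3 + 1) + 0) + P(1, 1)) + 21) = ((⅒)*7)*(√(((-3 + 1) + 0) + 0) + 21) = 7*(√((-2 + 0) + 0) + 21)/10 = 7*(√(-2 + 0) + 21)/10 = 7*(√(-2) + 21)/10 = 7*(I*√2 + 21)/10 = 7*(21 + I*√2)/10 = 147/10 + 7*I*√2/10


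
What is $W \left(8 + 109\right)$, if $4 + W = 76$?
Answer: $8424$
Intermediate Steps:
$W = 72$ ($W = -4 + 76 = 72$)
$W \left(8 + 109\right) = 72 \left(8 + 109\right) = 72 \cdot 117 = 8424$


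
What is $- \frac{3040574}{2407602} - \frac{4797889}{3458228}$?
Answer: $- \frac{11033202647525}{4163018324628} \approx -2.6503$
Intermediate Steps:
$- \frac{3040574}{2407602} - \frac{4797889}{3458228} = \left(-3040574\right) \frac{1}{2407602} - \frac{4797889}{3458228} = - \frac{1520287}{1203801} - \frac{4797889}{3458228} = - \frac{11033202647525}{4163018324628}$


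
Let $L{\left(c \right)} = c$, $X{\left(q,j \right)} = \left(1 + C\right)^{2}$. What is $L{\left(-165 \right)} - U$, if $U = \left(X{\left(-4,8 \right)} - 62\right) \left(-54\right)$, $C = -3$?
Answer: $-3297$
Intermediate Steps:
$X{\left(q,j \right)} = 4$ ($X{\left(q,j \right)} = \left(1 - 3\right)^{2} = \left(-2\right)^{2} = 4$)
$U = 3132$ ($U = \left(4 - 62\right) \left(-54\right) = \left(-58\right) \left(-54\right) = 3132$)
$L{\left(-165 \right)} - U = -165 - 3132 = -3297$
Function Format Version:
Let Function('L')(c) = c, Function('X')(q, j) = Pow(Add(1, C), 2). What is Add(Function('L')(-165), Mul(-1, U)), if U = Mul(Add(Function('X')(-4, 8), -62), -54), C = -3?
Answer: -3297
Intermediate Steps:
Function('X')(q, j) = 4 (Function('X')(q, j) = Pow(Add(1, -3), 2) = Pow(-2, 2) = 4)
U = 3132 (U = Mul(Add(4, -62), -54) = Mul(-58, -54) = 3132)
Add(Function('L')(-165), Mul(-1, U)) = Add(-165, Mul(-1, 3132)) = Add(-165, -3132) = -3297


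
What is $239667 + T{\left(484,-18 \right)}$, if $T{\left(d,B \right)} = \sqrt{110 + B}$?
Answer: $239667 + 2 \sqrt{23} \approx 2.3968 \cdot 10^{5}$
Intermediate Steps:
$239667 + T{\left(484,-18 \right)} = 239667 + \sqrt{110 - 18} = 239667 + \sqrt{92} = 239667 + 2 \sqrt{23}$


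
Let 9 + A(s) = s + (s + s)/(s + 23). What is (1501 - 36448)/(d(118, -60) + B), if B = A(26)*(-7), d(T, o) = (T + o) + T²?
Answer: -244629/96989 ≈ -2.5222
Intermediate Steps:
A(s) = -9 + s + 2*s/(23 + s) (A(s) = -9 + (s + (s + s)/(s + 23)) = -9 + (s + (2*s)/(23 + s)) = -9 + (s + 2*s/(23 + s)) = -9 + s + 2*s/(23 + s))
d(T, o) = T + o + T²
B = -885/7 (B = ((-207 + 26² + 16*26)/(23 + 26))*(-7) = ((-207 + 676 + 416)/49)*(-7) = ((1/49)*885)*(-7) = (885/49)*(-7) = -885/7 ≈ -126.43)
(1501 - 36448)/(d(118, -60) + B) = (1501 - 36448)/((118 - 60 + 118²) - 885/7) = -34947/((118 - 60 + 13924) - 885/7) = -34947/(13982 - 885/7) = -34947/96989/7 = -34947*7/96989 = -244629/96989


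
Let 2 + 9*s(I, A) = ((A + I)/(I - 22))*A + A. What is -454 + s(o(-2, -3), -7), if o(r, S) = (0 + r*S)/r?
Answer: -20489/45 ≈ -455.31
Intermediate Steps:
o(r, S) = S (o(r, S) = (0 + S*r)/r = (S*r)/r = S)
s(I, A) = -2/9 + A/9 + A*(A + I)/(9*(-22 + I)) (s(I, A) = -2/9 + (((A + I)/(I - 22))*A + A)/9 = -2/9 + (((A + I)/(-22 + I))*A + A)/9 = -2/9 + (A*(A + I)/(-22 + I) + A)/9 = -2/9 + (A + A*(A + I)/(-22 + I))/9 = -2/9 + (A/9 + A*(A + I)/(9*(-22 + I))) = -2/9 + A/9 + A*(A + I)/(9*(-22 + I)))
-454 + s(o(-2, -3), -7) = -454 + (44 + (-7)² - 22*(-7) - 2*(-3) + 2*(-7)*(-3))/(9*(-22 - 3)) = -454 + (⅑)*(44 + 49 + 154 + 6 + 42)/(-25) = -454 + (⅑)*(-1/25)*295 = -454 - 59/45 = -20489/45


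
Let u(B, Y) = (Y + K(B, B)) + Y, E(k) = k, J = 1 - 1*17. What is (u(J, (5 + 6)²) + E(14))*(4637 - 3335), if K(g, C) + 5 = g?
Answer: 305970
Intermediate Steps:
J = -16 (J = 1 - 17 = -16)
K(g, C) = -5 + g
u(B, Y) = -5 + B + 2*Y (u(B, Y) = (Y + (-5 + B)) + Y = (-5 + B + Y) + Y = -5 + B + 2*Y)
(u(J, (5 + 6)²) + E(14))*(4637 - 3335) = ((-5 - 16 + 2*(5 + 6)²) + 14)*(4637 - 3335) = ((-5 - 16 + 2*11²) + 14)*1302 = ((-5 - 16 + 2*121) + 14)*1302 = ((-5 - 16 + 242) + 14)*1302 = (221 + 14)*1302 = 235*1302 = 305970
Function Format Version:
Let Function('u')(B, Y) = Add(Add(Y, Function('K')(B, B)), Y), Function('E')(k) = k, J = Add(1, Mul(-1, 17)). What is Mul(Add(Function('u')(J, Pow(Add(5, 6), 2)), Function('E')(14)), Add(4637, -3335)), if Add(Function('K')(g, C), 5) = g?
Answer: 305970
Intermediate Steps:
J = -16 (J = Add(1, -17) = -16)
Function('K')(g, C) = Add(-5, g)
Function('u')(B, Y) = Add(-5, B, Mul(2, Y)) (Function('u')(B, Y) = Add(Add(Y, Add(-5, B)), Y) = Add(Add(-5, B, Y), Y) = Add(-5, B, Mul(2, Y)))
Mul(Add(Function('u')(J, Pow(Add(5, 6), 2)), Function('E')(14)), Add(4637, -3335)) = Mul(Add(Add(-5, -16, Mul(2, Pow(Add(5, 6), 2))), 14), Add(4637, -3335)) = Mul(Add(Add(-5, -16, Mul(2, Pow(11, 2))), 14), 1302) = Mul(Add(Add(-5, -16, Mul(2, 121)), 14), 1302) = Mul(Add(Add(-5, -16, 242), 14), 1302) = Mul(Add(221, 14), 1302) = Mul(235, 1302) = 305970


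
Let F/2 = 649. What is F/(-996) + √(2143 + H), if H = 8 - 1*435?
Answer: -649/498 + 2*√429 ≈ 40.121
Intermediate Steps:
F = 1298 (F = 2*649 = 1298)
H = -427 (H = 8 - 435 = -427)
F/(-996) + √(2143 + H) = 1298/(-996) + √(2143 - 427) = 1298*(-1/996) + √1716 = -649/498 + 2*√429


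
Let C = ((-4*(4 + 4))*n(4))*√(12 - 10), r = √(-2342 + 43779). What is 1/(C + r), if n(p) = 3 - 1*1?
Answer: 1/(√41437 - 64*√2) ≈ 0.0088456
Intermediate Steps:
n(p) = 2 (n(p) = 3 - 1 = 2)
r = √41437 ≈ 203.56
C = -64*√2 (C = (-4*(4 + 4)*2)*√(12 - 10) = (-4*8*2)*√2 = (-32*2)*√2 = -64*√2 ≈ -90.510)
1/(C + r) = 1/(-64*√2 + √41437) = 1/(√41437 - 64*√2)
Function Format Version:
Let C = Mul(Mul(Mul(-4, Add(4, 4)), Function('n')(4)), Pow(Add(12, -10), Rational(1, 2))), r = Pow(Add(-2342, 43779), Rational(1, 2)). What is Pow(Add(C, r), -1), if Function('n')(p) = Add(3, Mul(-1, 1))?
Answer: Pow(Add(Pow(41437, Rational(1, 2)), Mul(-64, Pow(2, Rational(1, 2)))), -1) ≈ 0.0088456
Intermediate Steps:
Function('n')(p) = 2 (Function('n')(p) = Add(3, -1) = 2)
r = Pow(41437, Rational(1, 2)) ≈ 203.56
C = Mul(-64, Pow(2, Rational(1, 2))) (C = Mul(Mul(Mul(-4, Add(4, 4)), 2), Pow(Add(12, -10), Rational(1, 2))) = Mul(Mul(Mul(-4, 8), 2), Pow(2, Rational(1, 2))) = Mul(Mul(-32, 2), Pow(2, Rational(1, 2))) = Mul(-64, Pow(2, Rational(1, 2))) ≈ -90.510)
Pow(Add(C, r), -1) = Pow(Add(Mul(-64, Pow(2, Rational(1, 2))), Pow(41437, Rational(1, 2))), -1) = Pow(Add(Pow(41437, Rational(1, 2)), Mul(-64, Pow(2, Rational(1, 2)))), -1)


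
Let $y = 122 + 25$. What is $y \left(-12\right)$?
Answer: $-1764$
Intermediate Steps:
$y = 147$
$y \left(-12\right) = 147 \left(-12\right) = -1764$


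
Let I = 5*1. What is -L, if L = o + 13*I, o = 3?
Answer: -68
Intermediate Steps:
I = 5
L = 68 (L = 3 + 13*5 = 3 + 65 = 68)
-L = -1*68 = -68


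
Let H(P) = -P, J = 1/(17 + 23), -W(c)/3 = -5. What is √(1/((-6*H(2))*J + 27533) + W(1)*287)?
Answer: 5*√13054182635219/275333 ≈ 65.613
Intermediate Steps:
W(c) = 15 (W(c) = -3*(-5) = 15)
J = 1/40 ≈ 0.025000
√(1/((-6*H(2))*J + 27533) + W(1)*287) = √(1/(-(-6)*2*(1/40) + 27533) + 15*287) = √(1/(-6*(-2)*(1/40) + 27533) + 4305) = √(1/(12*(1/40) + 27533) + 4305) = √(1/(3/10 + 27533) + 4305) = √(1/(275333/10) + 4305) = √(10/275333 + 4305) = √(1185308575/275333) = 5*√13054182635219/275333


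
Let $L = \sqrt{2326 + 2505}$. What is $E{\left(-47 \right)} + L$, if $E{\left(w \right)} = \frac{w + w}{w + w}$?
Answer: $1 + \sqrt{4831} \approx 70.505$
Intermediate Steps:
$E{\left(w \right)} = 1$ ($E{\left(w \right)} = \frac{2 w}{2 w} = 2 w \frac{1}{2 w} = 1$)
$L = \sqrt{4831} \approx 69.505$
$E{\left(-47 \right)} + L = 1 + \sqrt{4831}$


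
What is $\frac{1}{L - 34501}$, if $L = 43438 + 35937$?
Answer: $\frac{1}{44874} \approx 2.2285 \cdot 10^{-5}$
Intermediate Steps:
$L = 79375$
$\frac{1}{L - 34501} = \frac{1}{79375 - 34501} = \frac{1}{44874}$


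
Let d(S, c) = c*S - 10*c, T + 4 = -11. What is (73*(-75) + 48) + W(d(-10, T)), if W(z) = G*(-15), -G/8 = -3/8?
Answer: -5472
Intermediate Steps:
T = -15 (T = -4 - 11 = -15)
d(S, c) = -10*c + S*c (d(S, c) = S*c - 10*c = -10*c + S*c)
G = 3 (G = -(-24)/8 = -8*(-3/8) = 3)
W(z) = -45 (W(z) = 3*(-15) = -45)
(73*(-75) + 48) + W(d(-10, T)) = (73*(-75) + 48) - 45 = (-5475 + 48) - 45 = -5427 - 45 = -5472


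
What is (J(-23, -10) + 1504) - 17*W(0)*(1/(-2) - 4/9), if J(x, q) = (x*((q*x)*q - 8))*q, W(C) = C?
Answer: -529336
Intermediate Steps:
J(x, q) = q*x*(-8 + x*q**2) (J(x, q) = (x*(x*q**2 - 8))*q = (x*(-8 + x*q**2))*q = q*x*(-8 + x*q**2))
(J(-23, -10) + 1504) - 17*W(0)*(1/(-2) - 4/9) = (-10*(-23)*(-8 - 23*(-10)**2) + 1504) - 17*0*(1/(-2) - 4/9) = (-10*(-23)*(-8 - 23*100) + 1504) - 0*(1*(-1/2) - 4*1/9) = (-10*(-23)*(-8 - 2300) + 1504) - 0*(-1/2 - 4/9) = (-10*(-23)*(-2308) + 1504) - 0*(-17)/18 = (-530840 + 1504) - 1*0 = -529336 + 0 = -529336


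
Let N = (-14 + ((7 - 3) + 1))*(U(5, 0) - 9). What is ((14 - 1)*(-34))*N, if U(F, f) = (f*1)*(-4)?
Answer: -35802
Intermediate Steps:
U(F, f) = -4*f (U(F, f) = f*(-4) = -4*f)
N = 81 (N = (-14 + ((7 - 3) + 1))*(-4*0 - 9) = (-14 + (4 + 1))*(0 - 9) = (-14 + 5)*(-9) = -9*(-9) = 81)
((14 - 1)*(-34))*N = ((14 - 1)*(-34))*81 = (13*(-34))*81 = -442*81 = -35802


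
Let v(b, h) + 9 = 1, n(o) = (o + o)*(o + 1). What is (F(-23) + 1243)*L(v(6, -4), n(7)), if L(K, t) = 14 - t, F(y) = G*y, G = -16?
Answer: -157878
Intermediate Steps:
n(o) = 2*o*(1 + o) (n(o) = (2*o)*(1 + o) = 2*o*(1 + o))
v(b, h) = -8 (v(b, h) = -9 + 1 = -8)
F(y) = -16*y
(F(-23) + 1243)*L(v(6, -4), n(7)) = (-16*(-23) + 1243)*(14 - 2*7*(1 + 7)) = (368 + 1243)*(14 - 2*7*8) = 1611*(14 - 1*112) = 1611*(14 - 112) = 1611*(-98) = -157878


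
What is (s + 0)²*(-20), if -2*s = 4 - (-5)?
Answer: -405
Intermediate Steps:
s = -9/2 (s = -(4 - (-5))/2 = -(4 - 1*(-5))/2 = -(4 + 5)/2 = -½*9 = -9/2 ≈ -4.5000)
(s + 0)²*(-20) = (-9/2 + 0)²*(-20) = (-9/2)²*(-20) = (81/4)*(-20) = -405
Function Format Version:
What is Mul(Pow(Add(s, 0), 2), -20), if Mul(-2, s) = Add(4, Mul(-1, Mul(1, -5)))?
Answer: -405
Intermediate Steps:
s = Rational(-9, 2) (s = Mul(Rational(-1, 2), Add(4, Mul(-1, Mul(1, -5)))) = Mul(Rational(-1, 2), Add(4, Mul(-1, -5))) = Mul(Rational(-1, 2), Add(4, 5)) = Mul(Rational(-1, 2), 9) = Rational(-9, 2) ≈ -4.5000)
Mul(Pow(Add(s, 0), 2), -20) = Mul(Pow(Add(Rational(-9, 2), 0), 2), -20) = Mul(Pow(Rational(-9, 2), 2), -20) = Mul(Rational(81, 4), -20) = -405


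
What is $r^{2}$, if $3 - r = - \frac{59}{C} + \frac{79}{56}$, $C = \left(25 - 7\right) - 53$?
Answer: $\frac{729}{78400} \approx 0.0092985$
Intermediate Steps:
$C = -35$ ($C = 18 - 53 = -35$)
$r = - \frac{27}{280}$ ($r = 3 - \left(- \frac{59}{-35} + \frac{79}{56}\right) = 3 - \left(\left(-59\right) \left(- \frac{1}{35}\right) + 79 \cdot \frac{1}{56}\right) = 3 - \left(\frac{59}{35} + \frac{79}{56}\right) = 3 - \frac{867}{280} = - \frac{27}{280} \approx -0.096429$)
$r^{2} = \left(- \frac{27}{280}\right)^{2} = \frac{729}{78400}$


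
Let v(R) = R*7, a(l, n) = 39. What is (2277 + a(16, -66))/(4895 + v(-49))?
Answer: 579/1138 ≈ 0.50879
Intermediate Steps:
v(R) = 7*R
(2277 + a(16, -66))/(4895 + v(-49)) = (2277 + 39)/(4895 + 7*(-49)) = 2316/(4895 - 343) = 2316/4552 = 2316*(1/4552) = 579/1138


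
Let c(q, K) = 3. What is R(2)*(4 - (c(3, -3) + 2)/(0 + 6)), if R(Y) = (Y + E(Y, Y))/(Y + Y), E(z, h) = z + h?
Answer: 19/4 ≈ 4.7500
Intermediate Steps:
E(z, h) = h + z
R(Y) = 3/2 (R(Y) = (Y + (Y + Y))/(Y + Y) = (Y + 2*Y)/((2*Y)) = (3*Y)*(1/(2*Y)) = 3/2)
R(2)*(4 - (c(3, -3) + 2)/(0 + 6)) = 3*(4 - (3 + 2)/(0 + 6))/2 = 3*(4 - 5/6)/2 = 3*(4 - 1*⅚)/2 = 3*(4 - ⅚)/2 = (3/2)*(19/6) = 19/4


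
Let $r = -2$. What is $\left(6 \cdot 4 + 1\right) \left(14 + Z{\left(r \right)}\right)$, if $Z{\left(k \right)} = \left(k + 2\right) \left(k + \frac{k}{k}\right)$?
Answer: $350$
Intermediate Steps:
$Z{\left(k \right)} = \left(1 + k\right) \left(2 + k\right)$ ($Z{\left(k \right)} = \left(2 + k\right) \left(k + 1\right) = \left(2 + k\right) \left(1 + k\right) = \left(1 + k\right) \left(2 + k\right)$)
$\left(6 \cdot 4 + 1\right) \left(14 + Z{\left(r \right)}\right) = \left(6 \cdot 4 + 1\right) \left(14 + \left(2 + \left(-2\right)^{2} + 3 \left(-2\right)\right)\right) = \left(24 + 1\right) \left(14 + \left(2 + 4 - 6\right)\right) = 25 \left(14 + 0\right) = 25 \cdot 14 = 350$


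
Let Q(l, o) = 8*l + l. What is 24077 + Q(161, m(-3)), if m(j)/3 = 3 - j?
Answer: 25526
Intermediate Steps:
m(j) = 9 - 3*j (m(j) = 3*(3 - j) = 9 - 3*j)
Q(l, o) = 9*l
24077 + Q(161, m(-3)) = 24077 + 9*161 = 24077 + 1449 = 25526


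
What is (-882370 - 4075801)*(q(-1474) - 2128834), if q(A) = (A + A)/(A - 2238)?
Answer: 9795150492253765/928 ≈ 1.0555e+13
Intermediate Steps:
q(A) = 2*A/(-2238 + A) (q(A) = (2*A)/(-2238 + A) = 2*A/(-2238 + A))
(-882370 - 4075801)*(q(-1474) - 2128834) = (-882370 - 4075801)*(2*(-1474)/(-2238 - 1474) - 2128834) = -4958171*(2*(-1474)/(-3712) - 2128834) = -4958171*(2*(-1474)*(-1/3712) - 2128834) = -4958171*(737/928 - 2128834) = -4958171*(-1975557215/928) = 9795150492253765/928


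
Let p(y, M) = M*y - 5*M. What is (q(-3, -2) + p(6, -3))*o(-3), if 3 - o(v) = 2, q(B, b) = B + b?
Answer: -8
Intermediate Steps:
p(y, M) = -5*M + M*y
o(v) = 1 (o(v) = 3 - 1*2 = 3 - 2 = 1)
(q(-3, -2) + p(6, -3))*o(-3) = ((-3 - 2) - 3*(-5 + 6))*1 = (-5 - 3*1)*1 = (-5 - 3)*1 = -8*1 = -8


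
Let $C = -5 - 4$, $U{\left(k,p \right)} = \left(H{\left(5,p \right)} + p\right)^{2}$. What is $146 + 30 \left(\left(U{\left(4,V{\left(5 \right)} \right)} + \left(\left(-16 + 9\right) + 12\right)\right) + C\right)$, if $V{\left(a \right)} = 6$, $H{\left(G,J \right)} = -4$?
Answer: $146$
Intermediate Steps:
$U{\left(k,p \right)} = \left(-4 + p\right)^{2}$
$C = -9$ ($C = -5 - 4 = -9$)
$146 + 30 \left(\left(U{\left(4,V{\left(5 \right)} \right)} + \left(\left(-16 + 9\right) + 12\right)\right) + C\right) = 146 + 30 \left(\left(\left(-4 + 6\right)^{2} + \left(\left(-16 + 9\right) + 12\right)\right) - 9\right) = 146 + 30 \left(\left(2^{2} + \left(-7 + 12\right)\right) - 9\right) = 146 + 30 \left(\left(4 + 5\right) - 9\right) = 146 + 30 \left(9 - 9\right) = 146 + 30 \cdot 0 = 146 + 0 = 146$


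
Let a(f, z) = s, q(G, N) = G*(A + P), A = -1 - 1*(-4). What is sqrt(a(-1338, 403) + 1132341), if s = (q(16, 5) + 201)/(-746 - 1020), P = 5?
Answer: sqrt(3531494706782)/1766 ≈ 1064.1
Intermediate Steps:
A = 3 (A = -1 + 4 = 3)
q(G, N) = 8*G (q(G, N) = G*(3 + 5) = G*8 = 8*G)
s = -329/1766 (s = (8*16 + 201)/(-746 - 1020) = (128 + 201)/(-1766) = 329*(-1/1766) = -329/1766 ≈ -0.18630)
a(f, z) = -329/1766
sqrt(a(-1338, 403) + 1132341) = sqrt(-329/1766 + 1132341) = sqrt(1999713877/1766) = sqrt(3531494706782)/1766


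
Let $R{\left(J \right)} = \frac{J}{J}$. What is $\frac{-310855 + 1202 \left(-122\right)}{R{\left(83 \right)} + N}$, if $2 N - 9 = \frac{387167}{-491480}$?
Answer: $- \frac{40882110640}{456283} \approx -89598.0$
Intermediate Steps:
$N = \frac{366923}{89360}$ ($N = \frac{9}{2} + \frac{387167 \frac{1}{-491480}}{2} = \frac{9}{2} + \frac{387167 \left(- \frac{1}{491480}\right)}{2} = \frac{9}{2} + \frac{1}{2} \left(- \frac{35197}{44680}\right) = \frac{9}{2} - \frac{35197}{89360} = \frac{366923}{89360} \approx 4.1061$)
$R{\left(J \right)} = 1$
$\frac{-310855 + 1202 \left(-122\right)}{R{\left(83 \right)} + N} = \frac{-310855 + 1202 \left(-122\right)}{1 + \frac{366923}{89360}} = \frac{-310855 - 146644}{\frac{456283}{89360}} = \left(-457499\right) \frac{89360}{456283} = - \frac{40882110640}{456283}$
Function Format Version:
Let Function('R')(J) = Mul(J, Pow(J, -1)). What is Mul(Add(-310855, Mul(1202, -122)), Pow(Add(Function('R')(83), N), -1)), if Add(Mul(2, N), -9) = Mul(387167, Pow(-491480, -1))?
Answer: Rational(-40882110640, 456283) ≈ -89598.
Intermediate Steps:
N = Rational(366923, 89360) (N = Add(Rational(9, 2), Mul(Rational(1, 2), Mul(387167, Pow(-491480, -1)))) = Add(Rational(9, 2), Mul(Rational(1, 2), Mul(387167, Rational(-1, 491480)))) = Add(Rational(9, 2), Mul(Rational(1, 2), Rational(-35197, 44680))) = Add(Rational(9, 2), Rational(-35197, 89360)) = Rational(366923, 89360) ≈ 4.1061)
Function('R')(J) = 1
Mul(Add(-310855, Mul(1202, -122)), Pow(Add(Function('R')(83), N), -1)) = Mul(Add(-310855, Mul(1202, -122)), Pow(Add(1, Rational(366923, 89360)), -1)) = Mul(Add(-310855, -146644), Pow(Rational(456283, 89360), -1)) = Mul(-457499, Rational(89360, 456283)) = Rational(-40882110640, 456283)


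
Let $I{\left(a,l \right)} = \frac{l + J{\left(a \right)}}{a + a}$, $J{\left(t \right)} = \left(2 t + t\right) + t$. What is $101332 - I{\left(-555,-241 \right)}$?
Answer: $\frac{112476059}{1110} \approx 1.0133 \cdot 10^{5}$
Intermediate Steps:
$J{\left(t \right)} = 4 t$ ($J{\left(t \right)} = 3 t + t = 4 t$)
$I{\left(a,l \right)} = \frac{l + 4 a}{2 a}$ ($I{\left(a,l \right)} = \frac{l + 4 a}{a + a} = \frac{l + 4 a}{2 a}$)
$101332 - I{\left(-555,-241 \right)} = 101332 - \left(2 + \frac{1}{2} \left(-241\right) \frac{1}{-555}\right) = 101332 - \left(2 + \frac{1}{2} \left(-241\right) \left(- \frac{1}{555}\right)\right) = 101332 - \left(2 + \frac{241}{1110}\right) = 101332 - \frac{2461}{1110} = \frac{112476059}{1110}$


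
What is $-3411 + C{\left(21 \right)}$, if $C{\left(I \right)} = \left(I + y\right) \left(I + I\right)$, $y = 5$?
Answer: $-2319$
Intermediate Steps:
$C{\left(I \right)} = 2 I \left(5 + I\right)$ ($C{\left(I \right)} = \left(I + 5\right) \left(I + I\right) = \left(5 + I\right) 2 I = 2 I \left(5 + I\right)$)
$-3411 + C{\left(21 \right)} = -3411 + 2 \cdot 21 \left(5 + 21\right) = -3411 + 2 \cdot 21 \cdot 26 = -3411 + 1092 = -2319$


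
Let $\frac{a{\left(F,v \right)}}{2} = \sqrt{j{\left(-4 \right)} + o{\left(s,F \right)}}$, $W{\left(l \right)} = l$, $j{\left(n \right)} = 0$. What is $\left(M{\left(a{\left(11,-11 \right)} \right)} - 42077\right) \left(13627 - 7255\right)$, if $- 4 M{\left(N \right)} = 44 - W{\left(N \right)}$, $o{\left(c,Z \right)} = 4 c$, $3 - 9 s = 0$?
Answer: $-268184736 + 2124 \sqrt{3} \approx -2.6818 \cdot 10^{8}$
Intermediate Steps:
$s = \frac{1}{3}$ ($s = \frac{1}{3} - 0 = \frac{1}{3} + 0 = \frac{1}{3} \approx 0.33333$)
$a{\left(F,v \right)} = \frac{4 \sqrt{3}}{3}$ ($a{\left(F,v \right)} = 2 \sqrt{0 + 4 \cdot \frac{1}{3}} = 2 \sqrt{0 + \frac{4}{3}} = 2 \sqrt{\frac{4}{3}} = 2 \frac{2 \sqrt{3}}{3} = \frac{4 \sqrt{3}}{3}$)
$M{\left(N \right)} = -11 + \frac{N}{4}$ ($M{\left(N \right)} = - \frac{44 - N}{4} = -11 + \frac{N}{4}$)
$\left(M{\left(a{\left(11,-11 \right)} \right)} - 42077\right) \left(13627 - 7255\right) = \left(\left(-11 + \frac{\frac{4}{3} \sqrt{3}}{4}\right) - 42077\right) \left(13627 - 7255\right) = \left(\left(-11 + \frac{\sqrt{3}}{3}\right) - 42077\right) 6372 = \left(-42088 + \frac{\sqrt{3}}{3}\right) 6372 = -268184736 + 2124 \sqrt{3}$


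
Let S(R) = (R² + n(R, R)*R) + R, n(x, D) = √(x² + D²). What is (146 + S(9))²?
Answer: 68818 + 38232*√2 ≈ 1.2289e+5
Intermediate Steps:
n(x, D) = √(D² + x²)
S(R) = R + R² + R*√2*√(R²) (S(R) = (R² + √(R² + R²)*R) + R = (R² + √(2*R²)*R) + R = (R² + (√2*√(R²))*R) + R = (R² + R*√2*√(R²)) + R = R + R² + R*√2*√(R²))
(146 + S(9))² = (146 + 9*(1 + 9 + √2*√(9²)))² = (146 + 9*(1 + 9 + √2*√81))² = (146 + 9*(1 + 9 + √2*9))² = (146 + 9*(1 + 9 + 9*√2))² = (146 + 9*(10 + 9*√2))² = (146 + (90 + 81*√2))² = (236 + 81*√2)²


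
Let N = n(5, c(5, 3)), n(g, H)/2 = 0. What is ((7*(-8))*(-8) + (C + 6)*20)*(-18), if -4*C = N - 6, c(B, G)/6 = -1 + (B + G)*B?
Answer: -10764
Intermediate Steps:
c(B, G) = -6 + 6*B*(B + G) (c(B, G) = 6*(-1 + (B + G)*B) = 6*(-1 + B*(B + G)) = -6 + 6*B*(B + G))
n(g, H) = 0 (n(g, H) = 2*0 = 0)
N = 0
C = 3/2 (C = -(0 - 6)/4 = -¼*(-6) = 3/2 ≈ 1.5000)
((7*(-8))*(-8) + (C + 6)*20)*(-18) = ((7*(-8))*(-8) + (3/2 + 6)*20)*(-18) = (-56*(-8) + (15/2)*20)*(-18) = (448 + 150)*(-18) = 598*(-18) = -10764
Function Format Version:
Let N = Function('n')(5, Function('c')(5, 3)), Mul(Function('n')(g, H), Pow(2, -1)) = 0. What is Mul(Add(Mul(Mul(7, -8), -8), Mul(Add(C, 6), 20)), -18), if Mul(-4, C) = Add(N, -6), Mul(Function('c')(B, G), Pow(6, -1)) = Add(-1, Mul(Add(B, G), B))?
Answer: -10764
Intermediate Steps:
Function('c')(B, G) = Add(-6, Mul(6, B, Add(B, G))) (Function('c')(B, G) = Mul(6, Add(-1, Mul(Add(B, G), B))) = Mul(6, Add(-1, Mul(B, Add(B, G)))) = Add(-6, Mul(6, B, Add(B, G))))
Function('n')(g, H) = 0 (Function('n')(g, H) = Mul(2, 0) = 0)
N = 0
C = Rational(3, 2) (C = Mul(Rational(-1, 4), Add(0, -6)) = Mul(Rational(-1, 4), -6) = Rational(3, 2) ≈ 1.5000)
Mul(Add(Mul(Mul(7, -8), -8), Mul(Add(C, 6), 20)), -18) = Mul(Add(Mul(Mul(7, -8), -8), Mul(Add(Rational(3, 2), 6), 20)), -18) = Mul(Add(Mul(-56, -8), Mul(Rational(15, 2), 20)), -18) = Mul(Add(448, 150), -18) = Mul(598, -18) = -10764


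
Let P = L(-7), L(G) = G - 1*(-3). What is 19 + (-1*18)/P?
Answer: 47/2 ≈ 23.500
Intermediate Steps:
L(G) = 3 + G (L(G) = G + 3 = 3 + G)
P = -4 (P = 3 - 7 = -4)
19 + (-1*18)/P = 19 + (-1*18)/(-4) = 19 - ¼*(-18) = 19 + 9/2 = 47/2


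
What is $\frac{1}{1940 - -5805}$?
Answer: $\frac{1}{7745} \approx 0.00012912$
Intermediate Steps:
$\frac{1}{1940 - -5805} = \frac{1}{1940 + 5805} = \frac{1}{7745}$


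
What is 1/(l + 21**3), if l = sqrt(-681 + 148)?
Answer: 9261/85766654 - I*sqrt(533)/85766654 ≈ 0.00010798 - 2.6918e-7*I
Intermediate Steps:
l = I*sqrt(533) (l = sqrt(-533) = I*sqrt(533) ≈ 23.087*I)
1/(l + 21**3) = 1/(I*sqrt(533) + 21**3) = 1/(I*sqrt(533) + 9261) = 1/(9261 + I*sqrt(533))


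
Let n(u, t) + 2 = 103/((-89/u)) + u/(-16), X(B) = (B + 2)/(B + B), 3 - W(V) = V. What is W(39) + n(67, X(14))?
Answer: -170491/1424 ≈ -119.73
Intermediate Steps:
W(V) = 3 - V
X(B) = (2 + B)/(2*B) (X(B) = (2 + B)/((2*B)) = (2 + B)*(1/(2*B)) = (2 + B)/(2*B))
n(u, t) = -2 - 1737*u/1424 (n(u, t) = -2 + (103/((-89/u)) + u/(-16)) = -2 + (103*(-u/89) + u*(-1/16)) = -2 + (-103*u/89 - u/16) = -2 - 1737*u/1424)
W(39) + n(67, X(14)) = (3 - 1*39) + (-2 - 1737/1424*67) = (3 - 39) + (-2 - 116379/1424) = -36 - 119227/1424 = -170491/1424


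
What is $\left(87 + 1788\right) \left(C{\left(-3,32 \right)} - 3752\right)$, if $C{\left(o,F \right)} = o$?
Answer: $-7040625$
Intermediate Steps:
$\left(87 + 1788\right) \left(C{\left(-3,32 \right)} - 3752\right) = \left(87 + 1788\right) \left(-3 - 3752\right) = 1875 \left(-3755\right) = -7040625$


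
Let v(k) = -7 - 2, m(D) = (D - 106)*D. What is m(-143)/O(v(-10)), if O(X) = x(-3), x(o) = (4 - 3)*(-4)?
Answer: -35607/4 ≈ -8901.8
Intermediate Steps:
m(D) = D*(-106 + D) (m(D) = (-106 + D)*D = D*(-106 + D))
v(k) = -9
x(o) = -4 (x(o) = 1*(-4) = -4)
O(X) = -4
m(-143)/O(v(-10)) = -143*(-106 - 143)/(-4) = -143*(-249)*(-1/4) = 35607*(-1/4) = -35607/4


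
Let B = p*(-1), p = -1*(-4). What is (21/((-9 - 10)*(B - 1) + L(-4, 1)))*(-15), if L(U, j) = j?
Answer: -105/32 ≈ -3.2813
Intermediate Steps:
p = 4
B = -4 (B = 4*(-1) = -4)
(21/((-9 - 10)*(B - 1) + L(-4, 1)))*(-15) = (21/((-9 - 10)*(-4 - 1) + 1))*(-15) = (21/(-19*(-5) + 1))*(-15) = (21/(95 + 1))*(-15) = (21/96)*(-15) = ((1/96)*21)*(-15) = (7/32)*(-15) = -105/32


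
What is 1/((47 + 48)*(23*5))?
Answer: 1/10925 ≈ 9.1533e-5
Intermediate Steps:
1/((47 + 48)*(23*5)) = 1/(95*115) = 1/10925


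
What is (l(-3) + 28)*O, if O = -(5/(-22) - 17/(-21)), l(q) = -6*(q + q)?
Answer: -8608/231 ≈ -37.264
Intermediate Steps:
l(q) = -12*q
O = -269/462 (O = -(5*(-1/22) - 17*(-1/21)) = -(-5/22 + 17/21) = -1*269/462 = -269/462 ≈ -0.58225)
(l(-3) + 28)*O = (-12*(-3) + 28)*(-269/462) = (36 + 28)*(-269/462) = 64*(-269/462) = -8608/231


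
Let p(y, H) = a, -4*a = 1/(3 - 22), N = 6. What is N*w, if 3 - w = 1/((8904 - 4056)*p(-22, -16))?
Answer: 3617/202 ≈ 17.906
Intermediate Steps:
a = 1/76 (a = -1/(4*(3 - 22)) = -1/4/(-19) = -1/4*(-1/19) = 1/76 ≈ 0.013158)
p(y, H) = 1/76
w = 3617/1212 (w = 3 - 1/((8904 - 4056)*1/76) = 3 - 76/4848 = 3 - 1*19/1212 = 3 - 19/1212 = 3617/1212 ≈ 2.9843)
N*w = 6*(3617/1212) = 3617/202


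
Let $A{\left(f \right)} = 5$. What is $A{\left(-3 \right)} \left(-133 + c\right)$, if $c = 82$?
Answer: $-255$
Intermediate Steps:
$A{\left(-3 \right)} \left(-133 + c\right) = 5 \left(-133 + 82\right) = 5 \left(-51\right) = -255$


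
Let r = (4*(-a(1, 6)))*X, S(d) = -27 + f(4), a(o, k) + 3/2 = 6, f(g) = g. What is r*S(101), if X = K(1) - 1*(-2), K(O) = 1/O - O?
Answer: 828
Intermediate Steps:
a(o, k) = 9/2 (a(o, k) = -3/2 + 6 = 9/2)
X = 2 (X = (1/1 - 1*1) - 1*(-2) = (1 - 1) + 2 = 0 + 2 = 2)
S(d) = -23 (S(d) = -27 + 4 = -23)
r = -36 (r = (4*(-1*9/2))*2 = (4*(-9/2))*2 = -18*2 = -36)
r*S(101) = -36*(-23) = 828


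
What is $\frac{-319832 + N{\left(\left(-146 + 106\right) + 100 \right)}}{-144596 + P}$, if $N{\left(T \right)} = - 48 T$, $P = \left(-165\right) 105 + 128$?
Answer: $\frac{322712}{161793} \approx 1.9946$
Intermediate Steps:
$P = -17197$ ($P = -17325 + 128 = -17197$)
$\frac{-319832 + N{\left(\left(-146 + 106\right) + 100 \right)}}{-144596 + P} = \frac{-319832 - 48 \left(\left(-146 + 106\right) + 100\right)}{-144596 - 17197} = \frac{-319832 - 48 \left(-40 + 100\right)}{-161793} = \left(-319832 - 2880\right) \left(- \frac{1}{161793}\right) = \left(-322712\right) \left(- \frac{1}{161793}\right) = \frac{322712}{161793}$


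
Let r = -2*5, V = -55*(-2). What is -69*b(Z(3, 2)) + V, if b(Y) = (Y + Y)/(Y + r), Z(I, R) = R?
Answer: 289/2 ≈ 144.50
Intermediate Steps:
V = 110
r = -10
b(Y) = 2*Y/(-10 + Y) (b(Y) = (Y + Y)/(Y - 10) = (2*Y)/(-10 + Y) = 2*Y/(-10 + Y))
-69*b(Z(3, 2)) + V = -138*2/(-10 + 2) + 110 = -138*2/(-8) + 110 = -138*2*(-1)/8 + 110 = -69*(-½) + 110 = 69/2 + 110 = 289/2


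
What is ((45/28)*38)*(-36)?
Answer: -15390/7 ≈ -2198.6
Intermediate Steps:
((45/28)*38)*(-36) = (855/14)*(-36) = -15390/7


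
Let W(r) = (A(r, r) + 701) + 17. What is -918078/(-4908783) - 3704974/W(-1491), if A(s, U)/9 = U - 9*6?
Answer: 6066340027076/21577373807 ≈ 281.14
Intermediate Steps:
A(s, U) = -486 + 9*U (A(s, U) = 9*(U - 9*6) = 9*(U - 54) = 9*(-54 + U) = -486 + 9*U)
W(r) = 232 + 9*r (W(r) = ((-486 + 9*r) + 701) + 17 = (215 + 9*r) + 17 = 232 + 9*r)
-918078/(-4908783) - 3704974/W(-1491) = -918078/(-4908783) - 3704974/(232 + 9*(-1491)) = -918078*(-1/4908783) - 3704974/(232 - 13419) = 306026/1636261 - 3704974/(-13187) = 306026/1636261 - 3704974*(-1/13187) = 306026/1636261 + 3704974/13187 = 6066340027076/21577373807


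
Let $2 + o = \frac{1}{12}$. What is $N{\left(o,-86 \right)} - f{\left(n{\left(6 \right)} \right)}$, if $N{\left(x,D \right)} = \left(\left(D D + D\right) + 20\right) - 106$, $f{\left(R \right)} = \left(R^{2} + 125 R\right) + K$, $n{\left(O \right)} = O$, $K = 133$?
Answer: $6305$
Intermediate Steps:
$o = - \frac{23}{12}$ ($o = -2 + \frac{1}{12} = - \frac{23}{12} \approx -1.9167$)
$f{\left(R \right)} = 133 + R^{2} + 125 R$ ($f{\left(R \right)} = \left(R^{2} + 125 R\right) + 133 = 133 + R^{2} + 125 R$)
$N{\left(x,D \right)} = -86 + D + D^{2}$ ($N{\left(x,D \right)} = \left(\left(D^{2} + D\right) + 20\right) - 106 = \left(\left(D + D^{2}\right) + 20\right) - 106 = \left(20 + D + D^{2}\right) - 106 = -86 + D + D^{2}$)
$N{\left(o,-86 \right)} - f{\left(n{\left(6 \right)} \right)} = \left(-86 - 86 + \left(-86\right)^{2}\right) - \left(133 + 6^{2} + 125 \cdot 6\right) = \left(-86 - 86 + 7396\right) - \left(133 + 36 + 750\right) = 7224 - 919 = 6305$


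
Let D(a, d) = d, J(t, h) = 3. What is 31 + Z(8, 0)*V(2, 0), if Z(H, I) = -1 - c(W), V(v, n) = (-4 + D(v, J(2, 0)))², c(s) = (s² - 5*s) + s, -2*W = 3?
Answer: 87/4 ≈ 21.750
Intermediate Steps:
W = -3/2 (W = -½*3 = -3/2 ≈ -1.5000)
c(s) = s² - 4*s
V(v, n) = 1 (V(v, n) = (-4 + 3)² = (-1)² = 1)
Z(H, I) = -37/4 (Z(H, I) = -1 - (-3)*(-4 - 3/2)/2 = -1 - (-3)*(-11)/(2*2) = -1 - 1*33/4 = -1 - 33/4 = -37/4)
31 + Z(8, 0)*V(2, 0) = 31 - 37/4*1 = 31 - 37/4 = 87/4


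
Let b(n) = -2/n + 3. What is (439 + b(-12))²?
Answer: 7038409/36 ≈ 1.9551e+5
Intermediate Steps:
b(n) = 3 - 2/n
(439 + b(-12))² = (439 + (3 - 2/(-12)))² = (439 + (3 - 2*(-1/12)))² = (439 + (3 + ⅙))² = (439 + 19/6)² = (2653/6)² = 7038409/36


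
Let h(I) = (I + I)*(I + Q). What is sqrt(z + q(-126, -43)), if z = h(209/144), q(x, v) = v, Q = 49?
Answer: 7*sqrt(43778)/144 ≈ 10.171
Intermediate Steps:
h(I) = 2*I*(49 + I) (h(I) = (I + I)*(I + 49) = (2*I)*(49 + I) = 2*I*(49 + I))
z = 1518385/10368 (z = 2*(209/144)*(49 + 209/144) = 2*(209/144)*(7265/144) = 1518385/10368 ≈ 146.45)
sqrt(z + q(-126, -43)) = sqrt(1518385/10368 - 43) = sqrt(1072561/10368) = 7*sqrt(43778)/144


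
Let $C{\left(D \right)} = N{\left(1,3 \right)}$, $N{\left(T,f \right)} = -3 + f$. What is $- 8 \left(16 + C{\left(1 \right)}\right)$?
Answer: $-128$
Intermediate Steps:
$C{\left(D \right)} = 0$ ($C{\left(D \right)} = -3 + 3 = 0$)
$- 8 \left(16 + C{\left(1 \right)}\right) = - 8 \left(16 + 0\right) = \left(-8\right) 16 = -128$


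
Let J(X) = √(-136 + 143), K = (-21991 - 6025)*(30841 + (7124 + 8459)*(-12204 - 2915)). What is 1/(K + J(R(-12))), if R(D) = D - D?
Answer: 942812586368/6222269011097422216019967 - √7/43555883077681955512139769 ≈ 1.5152e-13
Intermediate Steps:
R(D) = 0
K = 6599688104576 (K = -28016*(30841 + 15583*(-15119)) = -28016*(30841 - 235599377) = -28016*(-235568536) = 6599688104576)
J(X) = √7
1/(K + J(R(-12))) = 1/(6599688104576 + √7)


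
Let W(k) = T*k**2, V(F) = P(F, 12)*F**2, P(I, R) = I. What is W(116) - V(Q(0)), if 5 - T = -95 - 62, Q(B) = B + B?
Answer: 2179872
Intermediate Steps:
Q(B) = 2*B
T = 162 (T = 5 - (-95 - 62) = 5 - 1*(-157) = 5 + 157 = 162)
V(F) = F**3 (V(F) = F*F**2 = F**3)
W(k) = 162*k**2
W(116) - V(Q(0)) = 162*116**2 - (2*0)**3 = 162*13456 - 1*0**3 = 2179872 - 1*0 = 2179872 + 0 = 2179872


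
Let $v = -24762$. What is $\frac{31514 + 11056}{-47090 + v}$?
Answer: $- \frac{1935}{3266} \approx -0.59247$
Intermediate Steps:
$\frac{31514 + 11056}{-47090 + v} = \frac{31514 + 11056}{-47090 - 24762} = \frac{42570}{-71852} = 42570 \left(- \frac{1}{71852}\right) = - \frac{1935}{3266}$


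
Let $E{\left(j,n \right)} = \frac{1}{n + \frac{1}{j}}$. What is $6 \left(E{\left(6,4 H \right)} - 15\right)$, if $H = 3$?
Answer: $- \frac{6534}{73} \approx -89.507$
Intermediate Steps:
$6 \left(E{\left(6,4 H \right)} - 15\right) = 6 \left(\frac{6}{1 + 6 \cdot 4 \cdot 3} - 15\right) = 6 \left(\frac{6}{1 + 6 \cdot 12} - 15\right) = 6 \left(\frac{6}{1 + 72} - 15\right) = 6 \left(\frac{6}{73} - 15\right) = 6 \left(- \frac{1089}{73}\right) = - \frac{6534}{73}$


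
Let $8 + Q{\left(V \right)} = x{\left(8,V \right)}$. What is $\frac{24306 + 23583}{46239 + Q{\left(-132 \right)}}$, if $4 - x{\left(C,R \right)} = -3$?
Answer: $\frac{47889}{46238} \approx 1.0357$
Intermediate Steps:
$x{\left(C,R \right)} = 7$ ($x{\left(C,R \right)} = 4 - -3 = 4 + 3 = 7$)
$Q{\left(V \right)} = -1$ ($Q{\left(V \right)} = -8 + 7 = -1$)
$\frac{24306 + 23583}{46239 + Q{\left(-132 \right)}} = \frac{24306 + 23583}{46239 - 1} = \frac{47889}{46238}$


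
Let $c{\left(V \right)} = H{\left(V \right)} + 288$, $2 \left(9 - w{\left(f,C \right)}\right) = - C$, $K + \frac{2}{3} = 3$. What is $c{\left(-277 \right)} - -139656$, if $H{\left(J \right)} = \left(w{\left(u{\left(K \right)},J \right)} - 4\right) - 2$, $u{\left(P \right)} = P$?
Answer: $\frac{279617}{2} \approx 1.3981 \cdot 10^{5}$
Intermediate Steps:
$K = \frac{7}{3}$ ($K = - \frac{2}{3} + 3 = \frac{7}{3} \approx 2.3333$)
$w{\left(f,C \right)} = 9 + \frac{C}{2}$ ($w{\left(f,C \right)} = 9 - \frac{\left(-1\right) C}{2} = 9 + \frac{C}{2}$)
$H{\left(J \right)} = 3 + \frac{J}{2}$ ($H{\left(J \right)} = \left(\left(9 + \frac{J}{2}\right) - 4\right) - 2 = \left(5 + \frac{J}{2}\right) - 2 = 3 + \frac{J}{2}$)
$c{\left(V \right)} = 291 + \frac{V}{2}$ ($c{\left(V \right)} = \left(3 + \frac{V}{2}\right) + 288 = 291 + \frac{V}{2}$)
$c{\left(-277 \right)} - -139656 = \left(291 + \frac{1}{2} \left(-277\right)\right) - -139656 = \left(291 - \frac{277}{2}\right) + 139656 = \frac{305}{2} + 139656 = \frac{279617}{2}$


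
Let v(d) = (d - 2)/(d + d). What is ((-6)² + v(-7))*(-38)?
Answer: -9747/7 ≈ -1392.4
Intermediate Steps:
v(d) = (-2 + d)/(2*d) (v(d) = (-2 + d)/((2*d)) = (-2 + d)*(1/(2*d)) = (-2 + d)/(2*d))
((-6)² + v(-7))*(-38) = ((-6)² + (½)*(-2 - 7)/(-7))*(-38) = (36 + (½)*(-⅐)*(-9))*(-38) = (36 + 9/14)*(-38) = (513/14)*(-38) = -9747/7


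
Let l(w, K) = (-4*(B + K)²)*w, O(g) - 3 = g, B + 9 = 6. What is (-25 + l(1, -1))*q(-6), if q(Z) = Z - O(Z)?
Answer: 267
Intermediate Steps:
B = -3 (B = -9 + 6 = -3)
O(g) = 3 + g
l(w, K) = -4*w*(-3 + K)² (l(w, K) = (-4*(-3 + K)²)*w = -4*w*(-3 + K)²)
q(Z) = -3 (q(Z) = Z - (3 + Z) = Z + (-3 - Z) = -3)
(-25 + l(1, -1))*q(-6) = (-25 - 4*1*(-3 - 1)²)*(-3) = (-25 - 4*1*(-4)²)*(-3) = (-25 - 4*1*16)*(-3) = (-25 - 64)*(-3) = -89*(-3) = 267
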